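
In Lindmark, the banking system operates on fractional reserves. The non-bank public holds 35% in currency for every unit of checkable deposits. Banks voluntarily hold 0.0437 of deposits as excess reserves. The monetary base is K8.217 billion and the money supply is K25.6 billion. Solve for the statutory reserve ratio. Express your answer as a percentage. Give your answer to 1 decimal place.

Using m = M/MB = 25.6/8.217 ≈ 3.115492. Since m = (1 + c)/(c + rr + e), the denominator satisfies c + rr + e = (1 + c)/m = (1 + 0.35) / 3.115492 ≈ 0.433318.
With c = 0.35 and e = 0.0437, the statutory reserve ratio is 0.433318 − 0.35 − 0.0437 = 0.039618.

4.0%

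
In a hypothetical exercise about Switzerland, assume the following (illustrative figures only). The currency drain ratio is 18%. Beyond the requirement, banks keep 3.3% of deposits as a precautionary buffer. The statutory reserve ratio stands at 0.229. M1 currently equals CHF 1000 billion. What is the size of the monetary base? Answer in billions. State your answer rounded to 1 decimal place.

CHF 374.6 billion

The money multiplier is m = (1 + c) / (rr + e + c) = (1 + 0.18) / (0.229 + 0.033 + 0.18) ≈ 2.66968.
MB = M / m = 1000 / 2.66968 ≈ 374.5767 billion.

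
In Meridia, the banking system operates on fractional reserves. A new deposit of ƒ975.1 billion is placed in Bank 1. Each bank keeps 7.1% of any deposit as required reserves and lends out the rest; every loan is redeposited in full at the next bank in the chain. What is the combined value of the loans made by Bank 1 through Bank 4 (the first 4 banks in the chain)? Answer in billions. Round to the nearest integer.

ƒ3256 billion

Bank i lends (1 − rr)^i of the original deposit: Bank 1 lends 975.1·0.9290 = 905.8679, Bank 2 lends 975.1·0.9290² ≈ 841.5513, and so on.
Summing a geometric series: total = 975.1·[0.9290·(1 − 0.9290^4) / (1 − 0.9290)] ≈ 3255.5136 billion.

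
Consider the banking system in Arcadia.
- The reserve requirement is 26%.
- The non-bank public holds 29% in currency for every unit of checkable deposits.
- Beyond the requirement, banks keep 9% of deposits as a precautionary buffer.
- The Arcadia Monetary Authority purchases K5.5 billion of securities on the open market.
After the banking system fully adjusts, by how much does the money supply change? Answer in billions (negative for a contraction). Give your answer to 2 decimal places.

The money multiplier is m = (1 + c) / (rr + e + c) = (1 + 0.29) / (0.26 + 0.09 + 0.29) ≈ 2.0156.
The purchase adds 5.5 billion of base, so ΔM = m × ΔMB = 2.0156 × (+5.5) = 11.0858 billion.

K11.09 billion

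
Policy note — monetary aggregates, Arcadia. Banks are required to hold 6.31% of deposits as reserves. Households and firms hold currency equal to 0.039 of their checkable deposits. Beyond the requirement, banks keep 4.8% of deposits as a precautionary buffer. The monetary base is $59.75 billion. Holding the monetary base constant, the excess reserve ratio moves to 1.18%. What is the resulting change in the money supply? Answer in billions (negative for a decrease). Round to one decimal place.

$131.4 billion

Initially m₁ = (1 + 0.039) / (0.0631 + 0.048 + 0.039) ≈ 6.9221, so M₁ = 6.9221 × 59.75 ≈ 413.5955 billion.
After the change m₂ = (1 + 0.039) / (0.0631 + 0.0118 + 0.039) ≈ 9.1220, so M₂ = 9.1220 × 59.75 = 545.0395 billion.
ΔM = M₂ − M₁ = 545.0395 − 413.5955 = 131.444 billion.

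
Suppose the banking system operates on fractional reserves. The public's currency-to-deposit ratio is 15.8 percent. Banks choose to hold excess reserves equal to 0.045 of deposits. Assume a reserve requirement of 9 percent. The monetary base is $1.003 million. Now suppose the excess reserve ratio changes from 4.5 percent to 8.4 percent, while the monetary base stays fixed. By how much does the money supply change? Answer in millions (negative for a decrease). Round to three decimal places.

Initially m₁ = (1 + 0.158) / (0.09 + 0.045 + 0.158) ≈ 3.95222, so M₁ = 3.95222 × 1.003 ≈ 3.9641 million.
After the change m₂ = (1 + 0.158) / (0.09 + 0.084 + 0.158) ≈ 3.48795, so M₂ = 3.48795 × 1.003 ≈ 3.4984 million.
ΔM = M₂ − M₁ = 3.4984 − 3.9641 = -0.4657 million.

-0.466 million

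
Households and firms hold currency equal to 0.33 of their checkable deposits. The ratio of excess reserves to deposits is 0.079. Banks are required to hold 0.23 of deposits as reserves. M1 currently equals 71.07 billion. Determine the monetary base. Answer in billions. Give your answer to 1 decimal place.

34.1 billion

The money multiplier is m = (1 + c) / (rr + e + c) = (1 + 0.33) / (0.23 + 0.079 + 0.33) ≈ 2.0814.
MB = M / m = 71.07 / 2.0814 ≈ 34.1453 billion.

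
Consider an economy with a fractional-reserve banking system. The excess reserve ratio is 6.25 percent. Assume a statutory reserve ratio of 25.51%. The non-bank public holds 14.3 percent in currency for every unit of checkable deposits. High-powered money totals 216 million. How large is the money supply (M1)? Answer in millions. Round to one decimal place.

The money multiplier is m = (1 + c) / (rr + e + c) = (1 + 0.143) / (0.2551 + 0.0625 + 0.143) ≈ 2.48155.
So M = m × MB = 2.48155 × 216 = 536.0148 million.

536.0 million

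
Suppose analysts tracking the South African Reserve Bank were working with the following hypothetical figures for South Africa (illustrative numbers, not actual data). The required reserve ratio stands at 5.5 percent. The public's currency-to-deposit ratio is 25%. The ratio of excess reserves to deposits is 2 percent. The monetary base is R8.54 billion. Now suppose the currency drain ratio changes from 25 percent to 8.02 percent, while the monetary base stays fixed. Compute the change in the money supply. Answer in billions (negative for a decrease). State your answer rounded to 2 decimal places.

Initially m₁ = (1 + 0.25) / (0.055 + 0.02 + 0.25) ≈ 3.8462, so M₁ = 3.8462 × 8.54 ≈ 32.8465 billion.
After the change m₂ = (1 + 0.0802) / (0.055 + 0.02 + 0.0802) ≈ 6.9601, so M₂ = 6.9601 × 8.54 ≈ 59.4393 billion.
ΔM = M₂ − M₁ = 59.4393 − 32.8465 = 26.5928 billion.

R26.59 billion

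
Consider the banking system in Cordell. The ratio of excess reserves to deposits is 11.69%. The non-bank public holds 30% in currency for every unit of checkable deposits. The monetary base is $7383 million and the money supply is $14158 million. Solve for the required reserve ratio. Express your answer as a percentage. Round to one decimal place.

26.1%

Using m = M/MB = 14158/7383 ≈ 1.917649. Since m = (1 + c)/(c + rr + e), the denominator satisfies c + rr + e = (1 + c)/m = (1 + 0.3) / 1.917649 ≈ 0.677913.
With c = 0.3 and e = 0.1169, the required reserve ratio is 0.677913 − 0.3 − 0.1169 = 0.261013.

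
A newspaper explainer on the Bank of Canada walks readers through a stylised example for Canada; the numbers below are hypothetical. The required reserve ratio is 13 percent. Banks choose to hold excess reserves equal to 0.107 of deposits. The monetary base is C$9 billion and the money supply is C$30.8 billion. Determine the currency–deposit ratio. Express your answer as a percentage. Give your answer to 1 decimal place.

7.8%

Using m = M/MB = 30.8/9 ≈ 3.422222. From m = (1 + c)/(c + rr + e), rearranging gives 1 + c = m·(c + rr + e), so c·(1 − m) = m·(rr + e) − 1.
Hence c = [m·(rr + e) − 1]/(1 − m) = [3.422222 × (0.13 + 0.107) − 1] / (1 − 3.422222) ≈ 0.078000.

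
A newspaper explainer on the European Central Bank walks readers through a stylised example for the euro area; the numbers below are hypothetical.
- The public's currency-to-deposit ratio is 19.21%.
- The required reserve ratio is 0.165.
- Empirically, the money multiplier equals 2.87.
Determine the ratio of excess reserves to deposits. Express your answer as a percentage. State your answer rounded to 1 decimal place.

Using m = 2.87. Since m = (1 + c)/(c + rr + e), the denominator satisfies c + rr + e = (1 + c)/m = (1 + 0.1921) / 2.87 ≈ 0.415366.
With c = 0.1921 and rr = 0.165, the ratio of excess reserves to deposits is 0.415366 − 0.1921 − 0.165 = 0.058266.

5.8%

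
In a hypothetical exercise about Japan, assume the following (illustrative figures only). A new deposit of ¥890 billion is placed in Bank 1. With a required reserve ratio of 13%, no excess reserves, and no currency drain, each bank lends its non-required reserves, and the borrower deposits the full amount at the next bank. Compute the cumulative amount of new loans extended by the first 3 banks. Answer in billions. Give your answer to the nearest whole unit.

Bank i lends (1 − rr)^i of the original deposit: Bank 1 lends 890·0.8700 = 774.3000, Bank 2 lends 890·0.8700² = 673.6410, and so on.
Summing a geometric series: total = 890·[0.8700·(1 − 0.8700^3) / (1 − 0.8700)] ≈ 2034.0087 billion.

¥2034 billion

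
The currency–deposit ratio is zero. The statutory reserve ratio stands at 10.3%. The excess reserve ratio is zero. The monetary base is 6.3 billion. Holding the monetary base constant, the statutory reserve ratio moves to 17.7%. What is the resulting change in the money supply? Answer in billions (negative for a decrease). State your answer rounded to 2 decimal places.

Initially m₁ = 1 / (0.103) ≈ 9.7087, so M₁ = 9.7087 × 6.3 ≈ 61.1648 billion.
After the change m₂ = 1 / (0.177) ≈ 5.6497, so M₂ = 5.6497 × 6.3 ≈ 35.5931 billion.
ΔM = M₂ − M₁ = 35.5931 − 61.1648 = -25.5717 billion.

-25.57 billion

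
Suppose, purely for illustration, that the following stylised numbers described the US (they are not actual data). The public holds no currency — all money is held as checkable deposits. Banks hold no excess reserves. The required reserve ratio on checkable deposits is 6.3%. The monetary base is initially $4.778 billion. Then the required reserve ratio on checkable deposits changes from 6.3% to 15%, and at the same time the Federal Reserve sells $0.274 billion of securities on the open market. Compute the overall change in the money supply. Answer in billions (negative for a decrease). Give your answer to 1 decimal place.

Before: m₁ = 1 / (0.063) ≈ 15.8730, MB₁ = 4.778, so M₁ = 15.8730 × 4.778 ≈ 75.8412 billion.
After: m₂ = 1 / (0.15) ≈ 6.6667, MB₂ = 4.778 − 0.274 = 4.504, so M₂ = 6.6667 × 4.504 ≈ 30.0268 billion.
ΔM = M₂ − M₁ = 30.0268 − 75.8412 = -45.8144 billion.

-45.8 billion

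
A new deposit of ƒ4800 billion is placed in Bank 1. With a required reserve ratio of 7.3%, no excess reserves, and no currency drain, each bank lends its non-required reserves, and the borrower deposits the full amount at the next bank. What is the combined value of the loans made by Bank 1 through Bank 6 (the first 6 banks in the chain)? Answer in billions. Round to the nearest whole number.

ƒ22274 billion

Bank i lends (1 − rr)^i of the original deposit: Bank 1 lends 4800·0.9270 = 4449.6000, Bank 2 lends 4800·0.9270² = 4124.7792, and so on.
Summing a geometric series: total = 4800·[0.9270·(1 − 0.9270^6) / (1 − 0.9270)] ≈ 22274.3108 billion.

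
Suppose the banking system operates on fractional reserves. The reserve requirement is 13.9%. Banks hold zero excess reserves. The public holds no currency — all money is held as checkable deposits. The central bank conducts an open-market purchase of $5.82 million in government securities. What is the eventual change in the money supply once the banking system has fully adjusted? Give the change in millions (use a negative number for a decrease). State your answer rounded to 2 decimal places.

$41.87 million

The simple money multiplier is m = 1/rr = 1/0.139 ≈ 7.1942.
An open-market purchase increases the monetary base by 5.82 million, so ΔM = m × ΔMB = 7.1942 × 5.82 ≈ 41.8702 million.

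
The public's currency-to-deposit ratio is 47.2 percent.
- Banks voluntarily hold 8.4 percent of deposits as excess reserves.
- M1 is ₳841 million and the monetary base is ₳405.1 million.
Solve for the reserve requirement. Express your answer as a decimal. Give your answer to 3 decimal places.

0.153

Using m = M/MB = 841/405.1 ≈ 2.076031. Since m = (1 + c)/(c + rr + e), the denominator satisfies c + rr + e = (1 + c)/m = (1 + 0.472) / 2.076031 ≈ 0.709045.
With c = 0.472 and e = 0.084, the reserve requirement is 0.709045 − 0.472 − 0.084 = 0.153045.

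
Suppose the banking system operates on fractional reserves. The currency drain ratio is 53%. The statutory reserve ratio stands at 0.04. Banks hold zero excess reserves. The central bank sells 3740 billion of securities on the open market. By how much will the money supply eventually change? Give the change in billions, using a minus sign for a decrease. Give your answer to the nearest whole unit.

-10039 billion

The money multiplier is m = (1 + c) / (rr + c) = (1 + 0.53) / (0.04 + 0.53) ≈ 2.68421.
The sale removes 3740 billion of base, so ΔM = m × ΔMB = 2.68421 × (−3740) = -10038.9454 billion.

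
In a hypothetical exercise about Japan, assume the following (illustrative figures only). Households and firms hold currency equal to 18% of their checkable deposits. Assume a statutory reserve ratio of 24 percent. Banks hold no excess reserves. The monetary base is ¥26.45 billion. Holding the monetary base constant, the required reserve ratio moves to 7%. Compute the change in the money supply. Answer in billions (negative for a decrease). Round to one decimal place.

¥50.5 billion

Initially m₁ = (1 + 0.18) / (0.24 + 0.18) ≈ 2.8095, so M₁ = 2.8095 × 26.45 ≈ 74.3113 billion.
After the change m₂ = (1 + 0.18) / (0.07 + 0.18) = 4.72, so M₂ = 4.72 × 26.45 = 124.844 billion.
ΔM = M₂ − M₁ = 124.844 − 74.3113 = 50.5327 billion.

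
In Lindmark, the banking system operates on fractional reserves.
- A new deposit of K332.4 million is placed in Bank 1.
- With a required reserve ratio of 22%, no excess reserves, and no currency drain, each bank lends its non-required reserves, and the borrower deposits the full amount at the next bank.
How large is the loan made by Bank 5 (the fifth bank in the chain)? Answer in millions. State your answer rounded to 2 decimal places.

Each bank lends a fraction (1 − rr) = 0.7800 of the deposit it receives, so Bank 5 receives 332.4·0.7800^4 and lends 332.4·0.7800^5 ≈ 95.9697 million.

K95.97 million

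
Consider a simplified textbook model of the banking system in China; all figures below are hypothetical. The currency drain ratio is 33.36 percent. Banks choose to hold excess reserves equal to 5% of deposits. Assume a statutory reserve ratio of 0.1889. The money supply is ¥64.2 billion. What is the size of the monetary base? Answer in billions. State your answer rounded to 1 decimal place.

¥27.6 billion

The money multiplier is m = (1 + c) / (rr + e + c) = (1 + 0.3336) / (0.1889 + 0.05 + 0.3336) ≈ 2.3294.
MB = M / m = 64.2 / 2.3294 ≈ 27.5607 billion.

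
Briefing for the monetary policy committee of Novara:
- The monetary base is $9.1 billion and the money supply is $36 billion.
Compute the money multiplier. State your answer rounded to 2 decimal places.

3.96

The money multiplier is m = M / MB = 36 / 9.1 ≈ 3.95604.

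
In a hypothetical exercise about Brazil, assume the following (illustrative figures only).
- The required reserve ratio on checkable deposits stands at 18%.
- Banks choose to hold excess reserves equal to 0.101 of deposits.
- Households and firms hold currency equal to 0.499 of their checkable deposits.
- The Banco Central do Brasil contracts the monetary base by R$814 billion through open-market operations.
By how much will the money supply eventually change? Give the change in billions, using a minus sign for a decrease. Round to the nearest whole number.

-1564 billion

The money multiplier is m = (1 + c) / (rr + e + c) = (1 + 0.499) / (0.18 + 0.101 + 0.499) ≈ 1.9218.
The sale removes 814 billion of base, so ΔM = m × ΔMB = 1.9218 × (−814) = -1564.3452 billion.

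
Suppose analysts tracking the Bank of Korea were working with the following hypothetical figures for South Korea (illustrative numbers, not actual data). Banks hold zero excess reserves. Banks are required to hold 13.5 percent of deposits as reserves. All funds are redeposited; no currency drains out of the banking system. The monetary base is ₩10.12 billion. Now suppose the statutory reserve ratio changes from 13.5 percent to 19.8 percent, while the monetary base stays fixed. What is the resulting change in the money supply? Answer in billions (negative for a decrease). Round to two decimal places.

-23.85 billion

Initially m₁ = 1 / (0.135) ≈ 7.40741, so M₁ = 7.40741 × 10.12 ≈ 74.963 billion.
After the change m₂ = 1 / (0.198) ≈ 5.05051, so M₂ = 5.05051 × 10.12 ≈ 51.1112 billion.
ΔM = M₂ − M₁ = 51.1112 − 74.963 = -23.8518 billion.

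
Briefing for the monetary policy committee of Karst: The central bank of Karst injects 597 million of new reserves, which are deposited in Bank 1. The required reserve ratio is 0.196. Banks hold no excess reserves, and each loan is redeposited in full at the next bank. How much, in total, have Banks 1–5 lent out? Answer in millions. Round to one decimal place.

1626.2 million

Bank i lends (1 − rr)^i of the original deposit: Bank 1 lends 597·0.8040 = 479.9880, Bank 2 lends 597·0.8040² ≈ 385.9104, and so on.
Summing a geometric series: total = 597·[0.8040·(1 − 0.8040^5) / (1 − 0.8040)] ≈ 1626.1936 million.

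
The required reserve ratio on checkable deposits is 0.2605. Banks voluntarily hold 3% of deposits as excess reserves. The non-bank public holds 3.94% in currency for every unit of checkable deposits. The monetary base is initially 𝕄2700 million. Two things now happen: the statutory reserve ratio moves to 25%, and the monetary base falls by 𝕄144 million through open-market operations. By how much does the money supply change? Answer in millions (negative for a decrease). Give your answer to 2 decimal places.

Before: m₁ = (1 + 0.0394) / (0.2605 + 0.03 + 0.0394) ≈ 3.1506517, MB₁ = 2700, so M₁ = 3.1506517 × 2700 ≈ 8506.7596 million.
After: m₂ = (1 + 0.0394) / (0.25 + 0.03 + 0.0394) ≈ 3.2542267, MB₂ = 2700 − 144 = 2556, so M₂ = 3.2542267 × 2556 ≈ 8317.8034 million.
ΔM = M₂ − M₁ = 8317.8034 − 8506.7596 = -188.9562 million.

-188.96 million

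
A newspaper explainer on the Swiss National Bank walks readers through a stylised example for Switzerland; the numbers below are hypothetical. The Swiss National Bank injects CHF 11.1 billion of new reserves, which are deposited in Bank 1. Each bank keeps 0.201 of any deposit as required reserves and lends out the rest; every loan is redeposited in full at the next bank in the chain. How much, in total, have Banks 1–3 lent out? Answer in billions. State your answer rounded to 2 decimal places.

Bank i lends (1 − rr)^i of the original deposit: Bank 1 lends 11.1·0.7990 = 8.8689, Bank 2 lends 11.1·0.7990² ≈ 7.0863, and so on.
Summing a geometric series: total = 11.1·[0.7990·(1 − 0.7990^3) / (1 − 0.7990)] ≈ 21.6171 billion.

CHF 21.62 billion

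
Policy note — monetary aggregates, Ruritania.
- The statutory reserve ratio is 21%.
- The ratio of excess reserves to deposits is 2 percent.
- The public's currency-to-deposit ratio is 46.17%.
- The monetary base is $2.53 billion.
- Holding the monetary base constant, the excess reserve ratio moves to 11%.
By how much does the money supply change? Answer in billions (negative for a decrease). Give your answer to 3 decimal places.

-0.616 billion

Initially m₁ = (1 + 0.4617) / (0.21 + 0.02 + 0.4617) ≈ 2.11320, so M₁ = 2.11320 × 2.53 ≈ 5.3464 billion.
After the change m₂ = (1 + 0.4617) / (0.21 + 0.11 + 0.4617) ≈ 1.86990, so M₂ = 1.86990 × 2.53 ≈ 4.7308 billion.
ΔM = M₂ − M₁ = 4.7308 − 5.3464 = -0.6156 billion.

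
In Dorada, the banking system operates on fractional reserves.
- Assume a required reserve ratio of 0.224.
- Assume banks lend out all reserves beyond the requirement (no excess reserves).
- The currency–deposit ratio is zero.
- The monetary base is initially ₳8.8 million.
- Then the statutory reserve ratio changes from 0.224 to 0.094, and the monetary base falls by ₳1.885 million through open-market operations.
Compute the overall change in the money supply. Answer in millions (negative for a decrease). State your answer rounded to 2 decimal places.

₳34.28 million

Before: m₁ = 1 / (0.224) ≈ 4.4643, MB₁ = 8.8, so M₁ = 4.4643 × 8.8 ≈ 39.2858 million.
After: m₂ = 1 / (0.094) ≈ 10.6383, MB₂ = 8.8 − 1.885 = 6.915, so M₂ = 10.6383 × 6.915 ≈ 73.5638 million.
ΔM = M₂ − M₁ = 73.5638 − 39.2858 = 34.278 million.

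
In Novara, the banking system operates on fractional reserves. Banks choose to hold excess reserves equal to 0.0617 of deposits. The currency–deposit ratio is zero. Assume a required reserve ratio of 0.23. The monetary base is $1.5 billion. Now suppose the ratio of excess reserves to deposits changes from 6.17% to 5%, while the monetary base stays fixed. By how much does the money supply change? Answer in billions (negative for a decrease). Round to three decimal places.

Initially m₁ = 1 / (0.23 + 0.0617) ≈ 3.42818, so M₁ = 3.42818 × 1.5 ≈ 5.1423 billion.
After the change m₂ = 1 / (0.23 + 0.05) ≈ 3.57143, so M₂ = 3.57143 × 1.5 ≈ 5.3571 billion.
ΔM = M₂ − M₁ = 5.3571 − 5.1423 = 0.2148 billion.

$0.215 billion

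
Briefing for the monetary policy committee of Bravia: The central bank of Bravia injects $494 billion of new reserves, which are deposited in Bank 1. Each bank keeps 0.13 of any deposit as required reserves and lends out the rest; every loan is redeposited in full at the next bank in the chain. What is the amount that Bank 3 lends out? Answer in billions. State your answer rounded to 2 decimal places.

Each bank lends a fraction (1 − rr) = 0.8700 of the deposit it receives, so Bank 3 receives 494·0.8700^2 and lends 494·0.8700^3 ≈ 325.3005 billion.

$325.30 billion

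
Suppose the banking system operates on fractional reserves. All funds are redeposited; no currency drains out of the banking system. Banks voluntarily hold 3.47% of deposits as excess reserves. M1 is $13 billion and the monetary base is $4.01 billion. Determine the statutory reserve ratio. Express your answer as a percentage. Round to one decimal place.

Using m = M/MB = 13/4.01 ≈ 3.241895. Since m = (1 + c)/(c + rr + e), the denominator satisfies c + rr + e = (1 + c)/m = (1 + 0) / 3.241895 ≈ 0.308462.
With c = 0 and e = 0.0347, the statutory reserve ratio is 0.308462 − 0 − 0.0347 = 0.273762.

27.4%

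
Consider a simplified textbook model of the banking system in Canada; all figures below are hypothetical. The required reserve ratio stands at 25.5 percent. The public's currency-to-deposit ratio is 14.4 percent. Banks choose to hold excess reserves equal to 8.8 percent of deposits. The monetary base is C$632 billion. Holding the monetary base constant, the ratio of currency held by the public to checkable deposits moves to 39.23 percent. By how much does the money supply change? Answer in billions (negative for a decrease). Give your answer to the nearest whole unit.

-288 billion

Initially m₁ = (1 + 0.144) / (0.255 + 0.088 + 0.144) ≈ 2.3491, so M₁ = 2.3491 × 632 = 1484.6312 billion.
After the change m₂ = (1 + 0.3923) / (0.255 + 0.088 + 0.3923) ≈ 1.8935, so M₂ = 1.8935 × 632 = 1196.692 billion.
ΔM = M₂ − M₁ = 1196.692 − 1484.6312 = -287.9392 billion.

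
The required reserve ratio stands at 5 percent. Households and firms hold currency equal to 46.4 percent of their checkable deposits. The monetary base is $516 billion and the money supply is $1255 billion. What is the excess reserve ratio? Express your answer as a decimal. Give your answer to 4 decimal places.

Using m = M/MB = 1255/516 ≈ 2.432171. Since m = (1 + c)/(c + rr + e), the denominator satisfies c + rr + e = (1 + c)/m = (1 + 0.464) / 2.432171 ≈ 0.601931.
With c = 0.464 and rr = 0.05, the excess reserve ratio is 0.601931 − 0.464 − 0.05 = 0.087931.

0.0879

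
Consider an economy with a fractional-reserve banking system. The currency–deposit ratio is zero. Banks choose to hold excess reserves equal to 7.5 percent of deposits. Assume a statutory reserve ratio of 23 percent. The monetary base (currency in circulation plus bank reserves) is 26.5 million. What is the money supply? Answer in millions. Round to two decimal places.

The money multiplier is m = 1 / (rr + e) = 1 / (0.23 + 0.075) ≈ 3.27869.
So M = m × MB = 3.27869 × 26.5 ≈ 86.8853 million.

86.89 million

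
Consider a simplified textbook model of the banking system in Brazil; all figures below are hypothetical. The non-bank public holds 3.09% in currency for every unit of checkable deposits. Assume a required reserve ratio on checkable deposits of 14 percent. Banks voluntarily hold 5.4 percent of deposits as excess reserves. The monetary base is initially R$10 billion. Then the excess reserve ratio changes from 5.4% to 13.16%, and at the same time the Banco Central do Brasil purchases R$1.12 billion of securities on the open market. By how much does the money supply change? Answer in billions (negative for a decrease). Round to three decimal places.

-7.942 billion

Before: m₁ = (1 + 0.0309) / (0.14 + 0.054 + 0.0309) ≈ 4.583815, MB₁ = 10, so M₁ = 4.583815 × 10 ≈ 45.8382 billion.
After: m₂ = (1 + 0.0309) / (0.14 + 0.1316 + 0.0309) ≈ 3.407934, MB₂ = 10 + 1.12 = 11.12, so M₂ = 3.407934 × 11.12 ≈ 37.8962 billion.
ΔM = M₂ − M₁ = 37.8962 − 45.8382 = -7.942 billion.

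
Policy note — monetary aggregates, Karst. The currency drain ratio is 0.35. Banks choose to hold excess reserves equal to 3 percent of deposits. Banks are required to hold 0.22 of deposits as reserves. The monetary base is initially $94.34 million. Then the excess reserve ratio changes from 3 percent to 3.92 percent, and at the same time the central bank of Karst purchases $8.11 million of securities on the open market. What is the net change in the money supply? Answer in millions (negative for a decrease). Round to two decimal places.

$14.77 million

Before: m₁ = (1 + 0.35) / (0.22 + 0.03 + 0.35) = 2.25, MB₁ = 94.34, so M₁ = 2.25 × 94.34 = 212.265 million.
After: m₂ = (1 + 0.35) / (0.22 + 0.0392 + 0.35) ≈ 2.216021, MB₂ = 94.34 + 8.11 = 102.45, so M₂ = 2.216021 × 102.45 ≈ 227.0314 million.
ΔM = M₂ − M₁ = 227.0314 − 212.265 = 14.7664 million.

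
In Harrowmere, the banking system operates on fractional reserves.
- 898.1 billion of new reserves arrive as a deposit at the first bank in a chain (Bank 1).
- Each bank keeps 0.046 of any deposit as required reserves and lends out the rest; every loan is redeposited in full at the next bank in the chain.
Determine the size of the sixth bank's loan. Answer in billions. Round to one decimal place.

677.0 billion

Each bank lends a fraction (1 − rr) = 0.9540 of the deposit it receives, so Bank 6 receives 898.1·0.9540^5 and lends 898.1·0.9540^6 ≈ 677.0410 billion.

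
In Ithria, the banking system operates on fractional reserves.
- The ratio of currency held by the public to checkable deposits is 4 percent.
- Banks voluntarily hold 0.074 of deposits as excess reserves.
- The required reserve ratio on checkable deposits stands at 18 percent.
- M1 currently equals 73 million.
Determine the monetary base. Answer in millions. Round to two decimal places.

20.64 million

The money multiplier is m = (1 + c) / (rr + e + c) = (1 + 0.04) / (0.18 + 0.074 + 0.04) ≈ 3.53741.
MB = M / m = 73 / 3.53741 ≈ 20.6366 million.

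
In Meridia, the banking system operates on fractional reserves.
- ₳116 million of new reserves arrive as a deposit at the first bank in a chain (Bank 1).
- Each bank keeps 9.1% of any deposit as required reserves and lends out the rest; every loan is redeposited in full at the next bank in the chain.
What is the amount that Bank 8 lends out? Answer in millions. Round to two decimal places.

Each bank lends a fraction (1 − rr) = 0.9090 of the deposit it receives, so Bank 8 receives 116·0.9090^7 and lends 116·0.9090^8 ≈ 54.0716 million.

₳54.07 million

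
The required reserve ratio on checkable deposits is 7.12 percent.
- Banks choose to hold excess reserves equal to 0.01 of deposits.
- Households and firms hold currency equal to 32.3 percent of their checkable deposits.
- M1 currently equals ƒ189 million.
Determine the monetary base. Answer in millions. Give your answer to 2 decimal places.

ƒ57.74 million

The money multiplier is m = (1 + c) / (rr + e + c) = (1 + 0.323) / (0.0712 + 0.01 + 0.323) ≈ 3.273132.
MB = M / m = 189 / 3.273132 ≈ 57.7429 million.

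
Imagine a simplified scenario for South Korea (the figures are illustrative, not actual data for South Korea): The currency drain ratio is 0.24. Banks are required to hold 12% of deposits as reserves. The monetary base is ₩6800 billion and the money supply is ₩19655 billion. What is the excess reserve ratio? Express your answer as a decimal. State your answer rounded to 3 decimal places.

Using m = M/MB = 19655/6800 ≈ 2.890441. Since m = (1 + c)/(c + rr + e), the denominator satisfies c + rr + e = (1 + c)/m = (1 + 0.24) / 2.890441 ≈ 0.429000.
With c = 0.24 and rr = 0.12, the excess reserve ratio is 0.429000 − 0.24 − 0.12 = 0.069.

0.069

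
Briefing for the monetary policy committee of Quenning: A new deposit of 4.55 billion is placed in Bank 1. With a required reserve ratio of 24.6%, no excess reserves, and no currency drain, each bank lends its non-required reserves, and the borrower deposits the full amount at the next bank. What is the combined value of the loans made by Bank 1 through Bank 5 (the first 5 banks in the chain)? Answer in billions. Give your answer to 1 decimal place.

Bank i lends (1 − rr)^i of the original deposit: Bank 1 lends 4.55·0.7540 = 3.4307, Bank 2 lends 4.55·0.7540² ≈ 2.5867, and so on.
Summing a geometric series: total = 4.55·[0.7540·(1 − 0.7540^5) / (1 − 0.7540)] ≈ 10.5473 billion.

10.5 billion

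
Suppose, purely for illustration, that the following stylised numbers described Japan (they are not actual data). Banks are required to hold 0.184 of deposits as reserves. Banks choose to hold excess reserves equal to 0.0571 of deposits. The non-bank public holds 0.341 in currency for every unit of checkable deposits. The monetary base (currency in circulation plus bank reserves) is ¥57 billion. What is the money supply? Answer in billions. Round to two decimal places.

¥131.31 billion

The money multiplier is m = (1 + c) / (rr + e + c) = (1 + 0.341) / (0.184 + 0.0571 + 0.341) ≈ 2.30373.
So M = m × MB = 2.30373 × 57 ≈ 131.3126 billion.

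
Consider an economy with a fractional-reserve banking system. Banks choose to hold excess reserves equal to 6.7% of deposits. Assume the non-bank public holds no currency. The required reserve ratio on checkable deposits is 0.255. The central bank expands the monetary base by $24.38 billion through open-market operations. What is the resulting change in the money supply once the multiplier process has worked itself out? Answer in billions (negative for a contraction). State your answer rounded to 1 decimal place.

$75.7 billion

The money multiplier is m = 1 / (rr + e) = 1 / (0.255 + 0.067) ≈ 3.1056.
The purchase adds 24.38 billion of base, so ΔM = m × ΔMB = 3.1056 × (+24.38) ≈ 75.7145 billion.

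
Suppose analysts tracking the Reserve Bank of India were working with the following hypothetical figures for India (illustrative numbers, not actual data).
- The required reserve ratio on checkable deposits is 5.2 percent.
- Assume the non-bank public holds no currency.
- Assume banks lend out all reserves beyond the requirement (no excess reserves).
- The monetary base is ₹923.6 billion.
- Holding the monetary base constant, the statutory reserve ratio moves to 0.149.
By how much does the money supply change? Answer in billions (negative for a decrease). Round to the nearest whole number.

-11563 billion

Initially m₁ = 1 / (0.052) ≈ 19.2308, so M₁ = 19.2308 × 923.6 ≈ 17761.5669 billion.
After the change m₂ = 1 / (0.149) ≈ 6.7114, so M₂ = 6.7114 × 923.6 ≈ 6198.649 billion.
ΔM = M₂ − M₁ = 6198.649 − 17761.5669 = -11562.9179 billion.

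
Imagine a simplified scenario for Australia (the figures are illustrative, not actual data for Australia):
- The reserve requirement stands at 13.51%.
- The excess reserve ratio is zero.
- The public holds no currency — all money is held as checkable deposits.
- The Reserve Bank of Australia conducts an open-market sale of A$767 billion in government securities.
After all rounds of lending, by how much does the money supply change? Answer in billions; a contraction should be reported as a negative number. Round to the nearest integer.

-5677 billion

The simple money multiplier is m = 1/rr = 1/0.1351 ≈ 7.4019.
An open-market sale reduces the monetary base by 767 billion, so ΔM = m × ΔMB = 7.4019 × (−767) = -5677.2573 billion.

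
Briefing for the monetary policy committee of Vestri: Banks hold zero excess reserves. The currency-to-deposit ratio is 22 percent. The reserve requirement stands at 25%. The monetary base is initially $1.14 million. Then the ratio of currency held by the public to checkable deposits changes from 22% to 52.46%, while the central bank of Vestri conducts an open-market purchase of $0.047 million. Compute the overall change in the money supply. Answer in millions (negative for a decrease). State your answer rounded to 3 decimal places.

Before: m₁ = (1 + 0.22) / (0.25 + 0.22) ≈ 2.59574, MB₁ = 1.14, so M₁ = 2.59574 × 1.14 ≈ 2.9591 million.
After: m₂ = (1 + 0.5246) / (0.25 + 0.5246) ≈ 1.96824, MB₂ = 1.14 + 0.047 = 1.187, so M₂ = 1.96824 × 1.187 ≈ 2.3363 million.
ΔM = M₂ − M₁ = 2.3363 − 2.9591 = -0.6228 million.

-0.623 million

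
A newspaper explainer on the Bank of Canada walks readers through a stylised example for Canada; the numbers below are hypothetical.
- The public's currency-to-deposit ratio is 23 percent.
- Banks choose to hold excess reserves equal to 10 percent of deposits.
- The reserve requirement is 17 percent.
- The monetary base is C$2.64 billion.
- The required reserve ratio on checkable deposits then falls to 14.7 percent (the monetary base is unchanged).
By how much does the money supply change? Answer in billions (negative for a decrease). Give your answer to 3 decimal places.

Initially m₁ = (1 + 0.23) / (0.17 + 0.1 + 0.23) = 2.46, so M₁ = 2.46 × 2.64 = 6.4944 billion.
After the change m₂ = (1 + 0.23) / (0.147 + 0.1 + 0.23) ≈ 2.57862, so M₂ = 2.57862 × 2.64 ≈ 6.8076 billion.
ΔM = M₂ − M₁ = 6.8076 − 6.4944 = 0.3132 billion.

C$0.313 billion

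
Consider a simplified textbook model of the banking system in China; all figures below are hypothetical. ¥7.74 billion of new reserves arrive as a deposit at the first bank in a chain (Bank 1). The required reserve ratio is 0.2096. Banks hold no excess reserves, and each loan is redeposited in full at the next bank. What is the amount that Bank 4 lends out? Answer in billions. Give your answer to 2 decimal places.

Each bank lends a fraction (1 − rr) = 0.7904 of the deposit it receives, so Bank 4 receives 7.74·0.7904^3 and lends 7.74·0.7904^4 ≈ 3.0208 billion.

¥3.02 billion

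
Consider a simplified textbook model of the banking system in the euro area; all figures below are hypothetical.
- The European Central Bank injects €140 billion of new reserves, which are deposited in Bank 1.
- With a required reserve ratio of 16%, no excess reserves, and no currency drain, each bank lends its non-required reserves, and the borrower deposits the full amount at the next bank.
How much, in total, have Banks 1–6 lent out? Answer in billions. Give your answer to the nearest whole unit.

Bank i lends (1 − rr)^i of the original deposit: Bank 1 lends 140·0.8400 = 117.6000, Bank 2 lends 140·0.8400² = 98.7840, and so on.
Summing a geometric series: total = 140·[0.8400·(1 − 0.8400^6) / (1 − 0.8400)] ≈ 476.7959 billion.

€477 billion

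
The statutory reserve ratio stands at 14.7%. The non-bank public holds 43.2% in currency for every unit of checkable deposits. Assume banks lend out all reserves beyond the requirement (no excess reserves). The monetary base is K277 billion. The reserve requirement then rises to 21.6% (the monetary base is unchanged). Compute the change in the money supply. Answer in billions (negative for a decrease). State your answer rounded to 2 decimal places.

Initially m₁ = (1 + 0.432) / (0.147 + 0.432) ≈ 2.473230, so M₁ = 2.473230 × 277 ≈ 685.0847 billion.
After the change m₂ = (1 + 0.432) / (0.216 + 0.432) ≈ 2.209877, so M₂ = 2.209877 × 277 ≈ 612.1359 billion.
ΔM = M₂ − M₁ = 612.1359 − 685.0847 = -72.9488 billion.

-72.95 billion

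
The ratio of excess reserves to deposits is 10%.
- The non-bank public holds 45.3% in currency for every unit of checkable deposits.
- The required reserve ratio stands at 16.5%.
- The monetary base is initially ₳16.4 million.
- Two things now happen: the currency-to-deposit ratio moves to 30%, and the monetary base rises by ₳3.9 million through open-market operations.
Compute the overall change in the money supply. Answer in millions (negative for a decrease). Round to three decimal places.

Before: m₁ = (1 + 0.453) / (0.165 + 0.1 + 0.453) ≈ 2.023677, MB₁ = 16.4, so M₁ = 2.023677 × 16.4 ≈ 33.1883 million.
After: m₂ = (1 + 0.3) / (0.165 + 0.1 + 0.3) ≈ 2.300885, MB₂ = 16.4 + 3.9 = 20.3, so M₂ = 2.300885 × 20.3 ≈ 46.708 million.
ΔM = M₂ − M₁ = 46.708 − 33.1883 = 13.5197 million.

₳13.520 million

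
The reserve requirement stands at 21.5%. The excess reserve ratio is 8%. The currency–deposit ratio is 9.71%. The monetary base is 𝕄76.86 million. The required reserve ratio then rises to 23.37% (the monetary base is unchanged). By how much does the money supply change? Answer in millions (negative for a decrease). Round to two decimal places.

Initially m₁ = (1 + 0.0971) / (0.215 + 0.08 + 0.0971) ≈ 2.79801, so M₁ = 2.79801 × 76.86 ≈ 215.055 million.
After the change m₂ = (1 + 0.0971) / (0.2337 + 0.08 + 0.0971) ≈ 2.67064, so M₂ = 2.67064 × 76.86 ≈ 205.2654 million.
ΔM = M₂ − M₁ = 205.2654 − 215.055 = -9.7896 million.

-9.79 million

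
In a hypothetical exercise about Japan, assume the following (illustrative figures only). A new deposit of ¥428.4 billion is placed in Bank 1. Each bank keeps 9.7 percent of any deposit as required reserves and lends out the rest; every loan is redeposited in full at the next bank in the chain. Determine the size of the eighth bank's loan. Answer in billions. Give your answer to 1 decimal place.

¥189.4 billion

Each bank lends a fraction (1 − rr) = 0.9030 of the deposit it receives, so Bank 8 receives 428.4·0.9030^7 and lends 428.4·0.9030^8 ≈ 189.3876 billion.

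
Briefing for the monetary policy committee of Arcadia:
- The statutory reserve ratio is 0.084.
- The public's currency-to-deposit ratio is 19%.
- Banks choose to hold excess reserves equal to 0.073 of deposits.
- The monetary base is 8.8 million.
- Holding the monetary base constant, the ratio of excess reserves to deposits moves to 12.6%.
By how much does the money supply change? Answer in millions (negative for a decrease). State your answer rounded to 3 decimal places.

Initially m₁ = (1 + 0.19) / (0.084 + 0.073 + 0.19) ≈ 3.42939, so M₁ = 3.42939 × 8.8 ≈ 30.1786 million.
After the change m₂ = (1 + 0.19) / (0.084 + 0.126 + 0.19) = 2.97500, so M₂ = 2.97500 × 8.8 = 26.18 million.
ΔM = M₂ − M₁ = 26.18 − 30.1786 = -3.9986 million.

-3.999 million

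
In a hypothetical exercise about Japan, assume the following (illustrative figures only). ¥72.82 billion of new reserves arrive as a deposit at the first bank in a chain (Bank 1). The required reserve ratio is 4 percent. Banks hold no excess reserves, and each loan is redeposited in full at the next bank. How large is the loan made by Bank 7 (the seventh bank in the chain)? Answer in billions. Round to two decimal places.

Each bank lends a fraction (1 − rr) = 0.9600 of the deposit it receives, so Bank 7 receives 72.82·0.9600^6 and lends 72.82·0.9600^7 ≈ 54.7204 billion.

¥54.72 billion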